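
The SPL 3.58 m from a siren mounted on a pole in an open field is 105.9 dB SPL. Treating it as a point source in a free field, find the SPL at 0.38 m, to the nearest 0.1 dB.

Inverse-square spreading gives ΔL = −20·log₁₀(d₂/d₁).
ΔL = −20·log₁₀(0.38/3.58) = 19.48 dB, so L₂ = 105.9 + (19.48) = 125.4 dB SPL.

125.4 dB SPL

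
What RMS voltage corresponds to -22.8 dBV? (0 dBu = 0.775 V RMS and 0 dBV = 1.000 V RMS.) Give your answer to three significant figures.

0.0724 V

V = 1.000 V × 10^(-22.8/20).
= 1.000 × 0.07244 = 0.0724 V.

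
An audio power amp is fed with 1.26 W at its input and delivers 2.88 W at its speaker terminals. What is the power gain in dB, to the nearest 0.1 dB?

3.6 dB

For a power ratio, dB = 10·log₁₀(P₂/P₁).
10·log₁₀(2.88/1.26) = 10·log₁₀(2.286) = 3.6 dB.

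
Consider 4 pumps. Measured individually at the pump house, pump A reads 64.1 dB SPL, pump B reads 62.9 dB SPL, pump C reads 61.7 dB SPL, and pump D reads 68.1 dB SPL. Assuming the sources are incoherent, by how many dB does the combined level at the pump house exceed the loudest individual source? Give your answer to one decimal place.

Incoherent sources sum as intensities:
L_total = 10·log₁₀(10^(64.1/10) + 10^(62.9/10) + 10^(61.7/10) + 10^(68.1/10)) = 70.95 dB SPL.
Excess over the loudest (68.1 dB): 70.95 − 68.1 = 2.9 dB.

2.9 dB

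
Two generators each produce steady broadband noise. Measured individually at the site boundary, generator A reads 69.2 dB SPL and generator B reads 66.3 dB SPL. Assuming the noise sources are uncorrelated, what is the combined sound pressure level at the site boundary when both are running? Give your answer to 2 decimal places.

Uncorrelated sources add in intensity (power), not in dB.
L_total = 10·log₁₀(10^(69.2/10) + 10^(66.3/10)) = 10·log₁₀(12580000) = 71.00 dB SPL.

71.00 dB SPL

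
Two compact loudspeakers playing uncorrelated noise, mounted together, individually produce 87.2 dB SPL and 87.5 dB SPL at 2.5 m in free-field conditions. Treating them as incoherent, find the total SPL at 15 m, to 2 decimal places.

Combined at 2.5 m: 10·log₁₀(10^(87.2/10)+10^(87.5/10)) = 90.363 dB SPL.
Then apply −20·log₁₀(15/2.5) = -15.563 dB → 74.80 dB SPL.

74.80 dB SPL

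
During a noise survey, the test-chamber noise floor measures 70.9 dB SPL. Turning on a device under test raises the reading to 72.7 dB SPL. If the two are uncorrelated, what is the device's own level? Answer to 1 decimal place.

68.0 dB SPL

Remove the background by subtracting linear intensities:
L_src = 10·log₁₀(10^(72.7/10) − 10^(70.9/10)) = 10·log₁₀(6318000) = 68.0 dB SPL.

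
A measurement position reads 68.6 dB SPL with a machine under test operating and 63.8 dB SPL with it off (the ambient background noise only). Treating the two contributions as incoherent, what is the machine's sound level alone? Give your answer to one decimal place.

66.9 dB SPL

Background correction is a power subtraction:
L_src = 10·log₁₀(10^(68.6/10) − 10^(63.8/10)) = 10·log₁₀(4846000) = 66.9 dB SPL.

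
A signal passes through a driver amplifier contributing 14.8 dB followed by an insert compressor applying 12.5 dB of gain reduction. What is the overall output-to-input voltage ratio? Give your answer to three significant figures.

Net gain = 14.8 + (−12.5) = 2.3 dB.
Voltage ratio = 10^(2.3/20) = 1.30.

1.30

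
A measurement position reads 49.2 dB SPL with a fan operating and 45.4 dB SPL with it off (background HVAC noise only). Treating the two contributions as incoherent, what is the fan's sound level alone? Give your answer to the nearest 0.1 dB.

46.9 dB SPL

Background correction is a power subtraction:
L_src = 10·log₁₀(10^(49.2/10) − 10^(45.4/10)) = 10·log₁₀(48500) = 46.9 dB SPL.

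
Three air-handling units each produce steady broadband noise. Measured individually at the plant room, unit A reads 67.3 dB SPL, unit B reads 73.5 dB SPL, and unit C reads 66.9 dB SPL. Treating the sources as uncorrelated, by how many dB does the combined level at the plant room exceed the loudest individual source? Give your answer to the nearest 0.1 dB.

Incoherent sources sum as intensities:
L_total = 10·log₁₀(10^(67.3/10) + 10^(73.5/10) + 10^(66.9/10)) = 75.14 dB SPL.
Excess over the loudest (73.5 dB): 75.14 − 73.5 = 1.6 dB.

1.6 dB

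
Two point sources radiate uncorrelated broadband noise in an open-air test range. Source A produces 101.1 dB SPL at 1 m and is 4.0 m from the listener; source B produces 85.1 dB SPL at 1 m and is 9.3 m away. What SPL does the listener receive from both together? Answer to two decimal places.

89.08 dB SPL

At the listener: L_A = 101.1 − 20·log₁₀(4.0) = 89.059 dB; L_B = 85.1 − 20·log₁₀(9.3) = 65.730 dB.
Combined: 10·log₁₀(10^(89.059/10)+10^(65.730/10)) = 89.08 dB SPL.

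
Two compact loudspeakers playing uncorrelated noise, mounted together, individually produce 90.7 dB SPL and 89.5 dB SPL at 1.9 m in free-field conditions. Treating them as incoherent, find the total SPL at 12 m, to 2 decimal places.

Combined at 1.9 m: 10·log₁₀(10^(90.7/10)+10^(89.5/10)) = 93.152 dB SPL.
Then apply −20·log₁₀(12/1.9) = -16.009 dB → 77.14 dB SPL.

77.14 dB SPL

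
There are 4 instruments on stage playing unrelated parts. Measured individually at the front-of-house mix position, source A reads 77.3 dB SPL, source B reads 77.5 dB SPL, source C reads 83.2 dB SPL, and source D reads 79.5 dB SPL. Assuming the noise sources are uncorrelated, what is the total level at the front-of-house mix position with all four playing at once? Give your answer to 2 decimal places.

Add the sources as powers (linear), then convert back to dB:
L_total = 10·log₁₀(10^(77.3/10) + 10^(77.5/10) + 10^(83.2/10) + 10^(79.5/10)) = 10·log₁₀(408000000) = 86.11 dB SPL.

86.11 dB SPL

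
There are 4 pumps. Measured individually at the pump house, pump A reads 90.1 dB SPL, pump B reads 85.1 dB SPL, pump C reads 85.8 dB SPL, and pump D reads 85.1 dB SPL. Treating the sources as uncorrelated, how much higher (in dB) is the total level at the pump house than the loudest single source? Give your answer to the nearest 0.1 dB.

Uncorrelated sources add in intensity (power), not in dB.
L_total = 10·log₁₀(10^(90.1/10) + 10^(85.1/10) + 10^(85.8/10) + 10^(85.1/10)) = 93.12 dB SPL.
Excess over the loudest (90.1 dB): 93.12 − 90.1 = 3.0 dB.

3.0 dB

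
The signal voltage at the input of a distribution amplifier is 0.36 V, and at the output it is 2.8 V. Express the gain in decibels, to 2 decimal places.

17.82 dB

For a voltage ratio, dB = 20·log₁₀(V₂/V₁).
20·log₁₀(2.8/0.36) = 20·log₁₀(7.778) = 17.82 dB.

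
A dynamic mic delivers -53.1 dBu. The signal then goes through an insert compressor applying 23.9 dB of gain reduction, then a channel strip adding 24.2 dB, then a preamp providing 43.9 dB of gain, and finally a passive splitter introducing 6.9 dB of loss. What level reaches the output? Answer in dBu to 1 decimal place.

-15.8 dBu

Cascaded gains and losses add directly in dB.
-53.1 − 23.9 + 24.2 + 43.9 − 6.9 = -15.8 dBu.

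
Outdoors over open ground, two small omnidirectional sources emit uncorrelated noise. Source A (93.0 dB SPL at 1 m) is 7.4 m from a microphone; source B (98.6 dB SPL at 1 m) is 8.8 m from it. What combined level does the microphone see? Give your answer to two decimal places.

At the listener: L_A = 93.0 − 20·log₁₀(7.4) = 75.615 dB; L_B = 98.6 − 20·log₁₀(8.8) = 79.710 dB.
Combined: 10·log₁₀(10^(75.615/10)+10^(79.710/10)) = 81.14 dB SPL.

81.14 dB SPL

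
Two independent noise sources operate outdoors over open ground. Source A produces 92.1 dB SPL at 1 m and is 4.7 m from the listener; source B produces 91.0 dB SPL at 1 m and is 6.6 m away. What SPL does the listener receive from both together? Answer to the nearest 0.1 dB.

80.1 dB SPL

At the listener: L_A = 92.1 − 20·log₁₀(4.7) = 78.66 dB; L_B = 91.0 − 20·log₁₀(6.6) = 74.61 dB.
Combined: 10·log₁₀(10^(78.66/10)+10^(74.61/10)) = 80.1 dB SPL.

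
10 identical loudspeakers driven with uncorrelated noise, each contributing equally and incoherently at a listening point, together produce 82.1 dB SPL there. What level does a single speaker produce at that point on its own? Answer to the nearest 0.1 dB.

72.1 dB SPL

10 equal incoherent sources add 10·log₁₀(10) = 10.00 dB over one source.
L_one = 82.1 − 10.00 = 72.1 dB SPL.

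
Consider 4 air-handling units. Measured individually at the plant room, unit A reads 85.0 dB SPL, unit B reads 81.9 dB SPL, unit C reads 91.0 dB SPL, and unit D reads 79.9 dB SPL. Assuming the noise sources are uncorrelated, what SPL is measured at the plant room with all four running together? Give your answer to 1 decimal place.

Incoherent sources sum as intensities:
L_total = 10·log₁₀(10^(85.0/10) + 10^(81.9/10) + 10^(91.0/10) + 10^(79.9/10)) = 10·log₁₀(1828000000) = 92.6 dB SPL.

92.6 dB SPL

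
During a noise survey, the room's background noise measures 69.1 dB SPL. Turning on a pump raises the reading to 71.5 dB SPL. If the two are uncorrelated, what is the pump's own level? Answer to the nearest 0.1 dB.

Remove the background by subtracting linear intensities:
L_src = 10·log₁₀(10^(71.5/10) − 10^(69.1/10)) = 10·log₁₀(5997000) = 67.8 dB SPL.

67.8 dB SPL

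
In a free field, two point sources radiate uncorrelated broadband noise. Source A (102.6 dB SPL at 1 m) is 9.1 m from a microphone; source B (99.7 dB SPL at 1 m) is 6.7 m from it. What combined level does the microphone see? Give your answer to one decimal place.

At the listener: L_A = 102.6 − 20·log₁₀(9.1) = 83.42 dB; L_B = 99.7 − 20·log₁₀(6.7) = 83.18 dB.
Combined: 10·log₁₀(10^(83.42/10)+10^(83.18/10)) = 86.3 dB SPL.

86.3 dB SPL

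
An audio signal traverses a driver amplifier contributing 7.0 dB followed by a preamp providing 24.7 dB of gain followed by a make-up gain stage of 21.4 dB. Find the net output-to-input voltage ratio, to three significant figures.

Net gain = 7.0 + 24.7 + 21.4 = 53.1 dB.
Voltage ratio = 10^(53.1/20) = 452.

452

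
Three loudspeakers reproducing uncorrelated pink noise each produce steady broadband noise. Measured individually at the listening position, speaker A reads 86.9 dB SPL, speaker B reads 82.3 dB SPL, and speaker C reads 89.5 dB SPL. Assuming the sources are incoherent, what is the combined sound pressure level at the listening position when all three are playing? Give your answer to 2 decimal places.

91.91 dB SPL

Uncorrelated sources add in intensity (power), not in dB.
L_total = 10·log₁₀(10^(86.9/10) + 10^(82.3/10) + 10^(89.5/10)) = 10·log₁₀(1551000000) = 91.91 dB SPL.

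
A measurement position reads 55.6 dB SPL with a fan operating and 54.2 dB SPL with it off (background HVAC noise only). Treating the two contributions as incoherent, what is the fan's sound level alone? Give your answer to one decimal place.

50.0 dB SPL

Subtract intensities: L_src = 10·log₁₀(10^(L_total/10) − 10^(L_bg/10)).
L_src = 10·log₁₀(10^(55.6/10) − 10^(54.2/10)) = 10·log₁₀(100100) = 50.0 dB SPL.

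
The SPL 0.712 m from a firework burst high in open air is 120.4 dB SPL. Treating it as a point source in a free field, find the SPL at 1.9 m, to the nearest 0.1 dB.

For a point source in a free field, ΔL = −20·log₁₀(d₂/d₁).
ΔL = −20·log₁₀(1.9/0.712) = -8.53 dB, so L₂ = 120.4 + (-8.53) = 111.9 dB SPL.

111.9 dB SPL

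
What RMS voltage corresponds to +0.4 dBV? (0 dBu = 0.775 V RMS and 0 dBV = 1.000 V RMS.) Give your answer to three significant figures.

1.05 V

V = 1.000 V × 10^(+0.4/20).
= 1.000 × 1.047 = 1.05 V.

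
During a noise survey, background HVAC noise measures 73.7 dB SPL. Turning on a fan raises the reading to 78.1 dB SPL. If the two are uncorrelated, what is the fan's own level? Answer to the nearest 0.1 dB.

Subtract intensities: L_src = 10·log₁₀(10^(L_total/10) − 10^(L_bg/10)).
L_src = 10·log₁₀(10^(78.1/10) − 10^(73.7/10)) = 10·log₁₀(41120000) = 76.1 dB SPL.

76.1 dB SPL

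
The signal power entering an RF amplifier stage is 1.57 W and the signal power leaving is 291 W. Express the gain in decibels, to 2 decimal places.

Power is a power quantity, so gain = 10·log₁₀(P_out/P_in).
10·log₁₀(291/1.57) = 10·log₁₀(185.4) = 22.68 dB.

22.68 dB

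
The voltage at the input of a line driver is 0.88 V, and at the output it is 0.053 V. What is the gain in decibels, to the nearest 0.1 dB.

Voltage is an amplitude quantity, so gain = 20·log₁₀(V_out/V_in).
20·log₁₀(0.053/0.88) = 20·log₁₀(0.06023) = -24.4 dB.

-24.4 dB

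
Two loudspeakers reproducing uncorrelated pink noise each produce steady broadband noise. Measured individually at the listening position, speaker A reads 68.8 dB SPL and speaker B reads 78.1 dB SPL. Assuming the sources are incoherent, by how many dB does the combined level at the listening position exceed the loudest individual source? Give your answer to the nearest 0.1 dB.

Uncorrelated sources add in intensity (power), not in dB.
L_total = 10·log₁₀(10^(68.8/10) + 10^(78.1/10)) = 78.58 dB SPL.
Excess over the loudest (78.1 dB): 78.58 − 78.1 = 0.5 dB.

0.5 dB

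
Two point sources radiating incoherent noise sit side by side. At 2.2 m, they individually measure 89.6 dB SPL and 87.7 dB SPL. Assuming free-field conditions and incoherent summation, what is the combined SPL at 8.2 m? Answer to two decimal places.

Combined at 2.2 m: 10·log₁₀(10^(89.6/10)+10^(87.7/10)) = 91.763 dB SPL.
Then apply −20·log₁₀(8.2/2.2) = -11.428 dB → 80.34 dB SPL.

80.34 dB SPL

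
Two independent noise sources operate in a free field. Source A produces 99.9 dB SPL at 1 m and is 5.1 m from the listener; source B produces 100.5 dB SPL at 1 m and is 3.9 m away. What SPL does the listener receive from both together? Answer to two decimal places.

At the listener: L_A = 99.9 − 20·log₁₀(5.1) = 85.749 dB; L_B = 100.5 − 20·log₁₀(3.9) = 88.679 dB.
Combined: 10·log₁₀(10^(85.749/10)+10^(88.679/10)) = 90.47 dB SPL.

90.47 dB SPL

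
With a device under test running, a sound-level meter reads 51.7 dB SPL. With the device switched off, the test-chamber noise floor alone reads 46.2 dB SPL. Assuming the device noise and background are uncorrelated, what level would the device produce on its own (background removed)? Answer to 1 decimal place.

50.3 dB SPL

Background correction is a power subtraction:
L_src = 10·log₁₀(10^(51.7/10) − 10^(46.2/10)) = 10·log₁₀(106200) = 50.3 dB SPL.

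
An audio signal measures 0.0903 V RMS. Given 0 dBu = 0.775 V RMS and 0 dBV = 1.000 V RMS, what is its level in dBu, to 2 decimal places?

-18.67 dBu

dBu = 20·log₁₀(V / 0.775 V).
20·log₁₀(0.0903/0.775) = -18.67 dBu.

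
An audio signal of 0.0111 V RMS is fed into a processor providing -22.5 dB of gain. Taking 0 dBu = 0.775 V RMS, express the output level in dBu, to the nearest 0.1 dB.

Input level: 20·log₁₀(0.0111/0.775) = -36.88 dBu.
Output: -36.88 − 22.5 = -59.4 dBu.

-59.4 dBu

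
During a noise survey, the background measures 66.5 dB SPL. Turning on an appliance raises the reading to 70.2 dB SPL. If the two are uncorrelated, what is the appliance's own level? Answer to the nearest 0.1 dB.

67.8 dB SPL

Remove the background by subtracting linear intensities:
L_src = 10·log₁₀(10^(70.2/10) − 10^(66.5/10)) = 10·log₁₀(6004000) = 67.8 dB SPL.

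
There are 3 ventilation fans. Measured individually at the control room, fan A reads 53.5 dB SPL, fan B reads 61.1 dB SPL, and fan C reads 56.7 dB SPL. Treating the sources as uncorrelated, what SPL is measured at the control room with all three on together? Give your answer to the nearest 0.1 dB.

Add the sources as powers (linear), then convert back to dB:
L_total = 10·log₁₀(10^(53.5/10) + 10^(61.1/10) + 10^(56.7/10)) = 10·log₁₀(1980000) = 63.0 dB SPL.

63.0 dB SPL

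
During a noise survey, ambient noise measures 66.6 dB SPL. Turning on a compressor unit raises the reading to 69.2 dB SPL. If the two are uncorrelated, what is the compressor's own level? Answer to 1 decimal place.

Remove the background by subtracting linear intensities:
L_src = 10·log₁₀(10^(69.2/10) − 10^(66.6/10)) = 10·log₁₀(3747000) = 65.7 dB SPL.

65.7 dB SPL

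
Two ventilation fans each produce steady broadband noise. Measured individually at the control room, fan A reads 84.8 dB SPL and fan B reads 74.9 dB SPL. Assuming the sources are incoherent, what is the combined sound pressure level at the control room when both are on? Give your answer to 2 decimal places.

85.22 dB SPL

Add the sources as powers (linear), then convert back to dB:
L_total = 10·log₁₀(10^(84.8/10) + 10^(74.9/10)) = 10·log₁₀(332900000) = 85.22 dB SPL.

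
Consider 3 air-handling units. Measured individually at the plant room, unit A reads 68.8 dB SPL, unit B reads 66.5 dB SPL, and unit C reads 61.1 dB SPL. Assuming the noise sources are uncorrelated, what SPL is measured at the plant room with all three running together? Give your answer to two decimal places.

Incoherent sources sum as intensities:
L_total = 10·log₁₀(10^(68.8/10) + 10^(66.5/10) + 10^(61.1/10)) = 10·log₁₀(13340000) = 71.25 dB SPL.

71.25 dB SPL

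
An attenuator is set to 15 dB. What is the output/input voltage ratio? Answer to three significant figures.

Voltage ratio = 10^(dB/20).
10^(-15/20) = 10^(-0.7500) = 0.178.

0.178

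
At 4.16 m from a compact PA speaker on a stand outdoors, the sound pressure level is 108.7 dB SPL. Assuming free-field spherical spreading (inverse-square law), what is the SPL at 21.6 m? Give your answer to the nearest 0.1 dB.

94.4 dB SPL

Free-field point source: level drops by 20·log₁₀ of the distance ratio.
ΔL = −20·log₁₀(21.6/4.16) = -14.31 dB, so L₂ = 108.7 + (-14.31) = 94.4 dB SPL.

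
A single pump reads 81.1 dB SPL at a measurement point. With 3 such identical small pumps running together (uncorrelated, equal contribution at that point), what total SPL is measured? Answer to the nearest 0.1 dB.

85.9 dB SPL

3 equal incoherent sources raise the level by 10·log₁₀(3) = 4.77 dB.
L_total = 81.1 + 4.77 = 85.9 dB SPL.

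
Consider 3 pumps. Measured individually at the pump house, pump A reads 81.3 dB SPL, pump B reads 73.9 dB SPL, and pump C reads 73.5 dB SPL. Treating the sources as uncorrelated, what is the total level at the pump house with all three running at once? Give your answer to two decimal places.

Incoherent sources sum as intensities:
L_total = 10·log₁₀(10^(81.3/10) + 10^(73.9/10) + 10^(73.5/10)) = 10·log₁₀(181800000) = 82.60 dB SPL.

82.60 dB SPL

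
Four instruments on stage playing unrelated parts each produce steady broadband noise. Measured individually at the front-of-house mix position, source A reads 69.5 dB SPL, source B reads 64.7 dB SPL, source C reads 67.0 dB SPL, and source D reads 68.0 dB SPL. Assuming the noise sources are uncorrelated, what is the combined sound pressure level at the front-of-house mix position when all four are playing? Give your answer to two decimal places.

73.65 dB SPL

Uncorrelated sources add in intensity (power), not in dB.
L_total = 10·log₁₀(10^(69.5/10) + 10^(64.7/10) + 10^(67.0/10) + 10^(68.0/10)) = 10·log₁₀(23190000) = 73.65 dB SPL.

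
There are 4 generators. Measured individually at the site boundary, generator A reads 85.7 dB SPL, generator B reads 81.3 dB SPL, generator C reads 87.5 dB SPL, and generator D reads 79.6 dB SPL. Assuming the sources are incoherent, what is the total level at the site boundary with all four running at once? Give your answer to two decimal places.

90.64 dB SPL

Uncorrelated sources add in intensity (power), not in dB.
L_total = 10·log₁₀(10^(85.7/10) + 10^(81.3/10) + 10^(87.5/10) + 10^(79.6/10)) = 10·log₁₀(1160000000) = 90.64 dB SPL.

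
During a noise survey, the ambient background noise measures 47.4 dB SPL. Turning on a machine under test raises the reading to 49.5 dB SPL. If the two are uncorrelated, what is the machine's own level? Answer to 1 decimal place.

Subtract intensities: L_src = 10·log₁₀(10^(L_total/10) − 10^(L_bg/10)).
L_src = 10·log₁₀(10^(49.5/10) − 10^(47.4/10)) = 10·log₁₀(34170) = 45.3 dB SPL.

45.3 dB SPL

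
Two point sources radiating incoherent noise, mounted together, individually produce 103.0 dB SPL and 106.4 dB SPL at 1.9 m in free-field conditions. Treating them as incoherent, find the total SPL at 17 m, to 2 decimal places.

89.00 dB SPL

Combined at 1.9 m: 10·log₁₀(10^(103.0/10)+10^(106.4/10)) = 108.035 dB SPL.
Then apply −20·log₁₀(17/1.9) = -19.034 dB → 89.00 dB SPL.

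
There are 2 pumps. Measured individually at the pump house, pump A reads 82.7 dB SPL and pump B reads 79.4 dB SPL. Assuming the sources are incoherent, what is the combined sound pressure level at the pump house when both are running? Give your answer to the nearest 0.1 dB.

Uncorrelated sources add in intensity (power), not in dB.
L_total = 10·log₁₀(10^(82.7/10) + 10^(79.4/10)) = 10·log₁₀(273300000) = 84.4 dB SPL.

84.4 dB SPL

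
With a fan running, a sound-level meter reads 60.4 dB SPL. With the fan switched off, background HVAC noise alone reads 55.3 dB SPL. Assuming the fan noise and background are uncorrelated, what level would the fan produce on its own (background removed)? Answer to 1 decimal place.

58.8 dB SPL

Subtract intensities: L_src = 10·log₁₀(10^(L_total/10) − 10^(L_bg/10)).
L_src = 10·log₁₀(10^(60.4/10) − 10^(55.3/10)) = 10·log₁₀(757600) = 58.8 dB SPL.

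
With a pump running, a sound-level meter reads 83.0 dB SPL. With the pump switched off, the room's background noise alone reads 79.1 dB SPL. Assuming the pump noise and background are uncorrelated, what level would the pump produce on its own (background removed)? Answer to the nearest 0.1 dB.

Subtract intensities: L_src = 10·log₁₀(10^(L_total/10) − 10^(L_bg/10)).
L_src = 10·log₁₀(10^(83.0/10) − 10^(79.1/10)) = 10·log₁₀(118200000) = 80.7 dB SPL.

80.7 dB SPL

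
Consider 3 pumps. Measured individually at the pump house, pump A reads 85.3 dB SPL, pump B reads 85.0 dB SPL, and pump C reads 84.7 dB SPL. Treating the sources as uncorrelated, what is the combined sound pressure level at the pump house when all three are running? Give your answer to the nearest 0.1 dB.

89.8 dB SPL

Uncorrelated sources add in intensity (power), not in dB.
L_total = 10·log₁₀(10^(85.3/10) + 10^(85.0/10) + 10^(84.7/10)) = 10·log₁₀(950200000) = 89.8 dB SPL.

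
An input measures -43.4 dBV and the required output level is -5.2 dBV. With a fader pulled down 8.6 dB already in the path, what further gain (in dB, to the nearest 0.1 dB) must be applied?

The required make-up gain is the shortfall in the dB sum.
G = -5.2 − (-43.4) + 8.6 = 46.8 dB.

46.8 dB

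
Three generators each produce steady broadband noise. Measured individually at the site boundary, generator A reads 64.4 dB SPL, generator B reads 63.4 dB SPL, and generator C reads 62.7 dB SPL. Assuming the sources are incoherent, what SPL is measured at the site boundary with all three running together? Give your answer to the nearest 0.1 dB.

68.3 dB SPL

Incoherent sources sum as intensities:
L_total = 10·log₁₀(10^(64.4/10) + 10^(63.4/10) + 10^(62.7/10)) = 10·log₁₀(6804000) = 68.3 dB SPL.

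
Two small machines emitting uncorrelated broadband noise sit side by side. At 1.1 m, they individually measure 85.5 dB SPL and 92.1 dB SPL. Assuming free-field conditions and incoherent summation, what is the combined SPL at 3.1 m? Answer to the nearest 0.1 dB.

84.0 dB SPL

Combined at 1.1 m: 10·log₁₀(10^(85.5/10)+10^(92.1/10)) = 92.96 dB SPL.
Then apply −20·log₁₀(3.1/1.1) = -9.00 dB → 84.0 dB SPL.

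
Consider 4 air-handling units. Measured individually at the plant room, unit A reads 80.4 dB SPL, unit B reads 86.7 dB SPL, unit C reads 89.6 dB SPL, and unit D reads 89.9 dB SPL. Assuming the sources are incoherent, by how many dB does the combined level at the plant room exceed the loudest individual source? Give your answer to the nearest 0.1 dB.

4.0 dB

Uncorrelated sources add in intensity (power), not in dB.
L_total = 10·log₁₀(10^(80.4/10) + 10^(86.7/10) + 10^(89.6/10) + 10^(89.9/10)) = 93.92 dB SPL.
Excess over the loudest (89.9 dB): 93.92 − 89.9 = 4.0 dB.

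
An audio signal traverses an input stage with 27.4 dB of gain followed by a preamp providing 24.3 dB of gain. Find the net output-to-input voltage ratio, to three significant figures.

385

Net gain = 27.4 + 24.3 = 51.7 dB.
Voltage ratio = 10^(51.7/20) = 385.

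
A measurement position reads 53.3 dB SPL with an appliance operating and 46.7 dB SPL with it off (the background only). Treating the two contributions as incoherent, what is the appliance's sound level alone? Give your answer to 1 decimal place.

52.2 dB SPL

Background correction is a power subtraction:
L_src = 10·log₁₀(10^(53.3/10) − 10^(46.7/10)) = 10·log₁₀(167000) = 52.2 dB SPL.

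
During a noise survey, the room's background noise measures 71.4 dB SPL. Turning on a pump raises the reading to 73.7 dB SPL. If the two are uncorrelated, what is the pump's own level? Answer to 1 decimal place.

69.8 dB SPL

Background correction is a power subtraction:
L_src = 10·log₁₀(10^(73.7/10) − 10^(71.4/10)) = 10·log₁₀(9638000) = 69.8 dB SPL.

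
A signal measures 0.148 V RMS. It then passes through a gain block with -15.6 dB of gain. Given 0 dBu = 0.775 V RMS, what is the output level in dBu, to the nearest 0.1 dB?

Input level: 20·log₁₀(0.148/0.775) = -14.38 dBu.
Output: -14.38 − 15.6 = -30.0 dBu.

-30.0 dBu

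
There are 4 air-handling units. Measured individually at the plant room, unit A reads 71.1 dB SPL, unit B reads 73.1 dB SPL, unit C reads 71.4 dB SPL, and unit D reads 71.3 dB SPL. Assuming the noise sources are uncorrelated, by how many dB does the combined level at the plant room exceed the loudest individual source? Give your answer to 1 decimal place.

Incoherent sources sum as intensities:
L_total = 10·log₁₀(10^(71.1/10) + 10^(73.1/10) + 10^(71.4/10) + 10^(71.3/10)) = 77.82 dB SPL.
Excess over the loudest (73.1 dB): 77.82 − 73.1 = 4.7 dB.

4.7 dB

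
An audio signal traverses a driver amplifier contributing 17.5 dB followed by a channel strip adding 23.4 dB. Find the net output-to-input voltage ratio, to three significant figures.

111

Net gain = 17.5 + 23.4 = 40.9 dB.
Voltage ratio = 10^(40.9/20) = 111.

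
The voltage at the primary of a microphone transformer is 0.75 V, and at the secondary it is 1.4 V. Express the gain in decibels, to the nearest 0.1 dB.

5.4 dB

For a voltage ratio, dB = 20·log₁₀(V₂/V₁).
20·log₁₀(1.4/0.75) = 20·log₁₀(1.867) = 5.4 dB.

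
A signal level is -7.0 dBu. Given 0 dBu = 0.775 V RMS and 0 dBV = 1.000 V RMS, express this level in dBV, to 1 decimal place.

-9.2 dBV

The offset between the scales is 20·log₁₀(0.775/1.000) = −2.214 dB.
So dBV = -7.0 − 2.214 = -9.2 dBV.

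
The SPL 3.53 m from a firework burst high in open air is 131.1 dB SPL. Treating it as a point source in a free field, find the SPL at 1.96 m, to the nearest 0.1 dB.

Free-field point source: level drops by 20·log₁₀ of the distance ratio.
ΔL = −20·log₁₀(1.96/3.53) = 5.11 dB, so L₂ = 131.1 + (5.11) = 136.2 dB SPL.

136.2 dB SPL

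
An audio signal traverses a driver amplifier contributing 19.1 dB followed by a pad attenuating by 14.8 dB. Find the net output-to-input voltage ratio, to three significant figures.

Net gain = 19.1 + (−14.8) = 4.3 dB.
Voltage ratio = 10^(4.3/20) = 1.64.

1.64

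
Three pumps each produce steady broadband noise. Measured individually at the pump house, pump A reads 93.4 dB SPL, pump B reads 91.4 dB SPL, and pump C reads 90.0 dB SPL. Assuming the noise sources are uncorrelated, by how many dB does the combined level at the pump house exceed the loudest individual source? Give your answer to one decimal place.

3.2 dB

Uncorrelated sources add in intensity (power), not in dB.
L_total = 10·log₁₀(10^(93.4/10) + 10^(91.4/10) + 10^(90.0/10)) = 96.60 dB SPL.
Excess over the loudest (93.4 dB): 96.60 − 93.4 = 3.2 dB.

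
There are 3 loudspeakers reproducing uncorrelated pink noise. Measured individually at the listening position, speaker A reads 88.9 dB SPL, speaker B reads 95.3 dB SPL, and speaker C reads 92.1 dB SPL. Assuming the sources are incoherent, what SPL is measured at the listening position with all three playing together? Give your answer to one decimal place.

Uncorrelated sources add in intensity (power), not in dB.
L_total = 10·log₁₀(10^(88.9/10) + 10^(95.3/10) + 10^(92.1/10)) = 10·log₁₀(5786000000) = 97.6 dB SPL.

97.6 dB SPL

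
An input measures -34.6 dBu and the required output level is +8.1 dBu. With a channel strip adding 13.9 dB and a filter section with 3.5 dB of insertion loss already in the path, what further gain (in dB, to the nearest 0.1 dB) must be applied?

The required make-up gain is the shortfall in the dB sum.
G = +8.1 − (-34.6) − 13.9 + 3.5 = 32.3 dB.

32.3 dB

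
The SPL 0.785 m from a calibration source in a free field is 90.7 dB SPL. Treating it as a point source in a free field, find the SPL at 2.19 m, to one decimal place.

Free-field point source: level drops by 20·log₁₀ of the distance ratio.
ΔL = −20·log₁₀(2.19/0.785) = -8.91 dB, so L₂ = 90.7 + (-8.91) = 81.8 dB SPL.

81.8 dB SPL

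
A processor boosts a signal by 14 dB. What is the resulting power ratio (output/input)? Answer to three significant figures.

25.1

Power ratio = 10^(dB/10).
10^(14/10) = 10^(1.400) = 25.1.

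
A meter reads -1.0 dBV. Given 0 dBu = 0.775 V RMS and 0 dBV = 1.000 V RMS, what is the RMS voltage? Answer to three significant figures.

0.891 V

V = 1.000 V × 10^(-1.0/20).
= 1.000 × 0.8913 = 0.891 V.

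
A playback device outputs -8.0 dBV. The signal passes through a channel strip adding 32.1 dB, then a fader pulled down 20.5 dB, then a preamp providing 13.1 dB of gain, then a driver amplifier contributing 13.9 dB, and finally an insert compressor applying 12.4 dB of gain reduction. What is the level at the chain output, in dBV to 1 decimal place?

Gain stages sum in dB:
-8.0 + 32.1 − 20.5 + 13.1 + 13.9 − 12.4 = +18.2 dBV.

+18.2 dBV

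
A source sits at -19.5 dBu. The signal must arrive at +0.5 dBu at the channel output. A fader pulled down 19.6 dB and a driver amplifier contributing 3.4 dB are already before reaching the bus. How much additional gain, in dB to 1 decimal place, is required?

36.2 dB

The required make-up gain is the shortfall in the dB sum.
G = +0.5 − (-19.5) + 19.6 − 3.4 = 36.2 dB.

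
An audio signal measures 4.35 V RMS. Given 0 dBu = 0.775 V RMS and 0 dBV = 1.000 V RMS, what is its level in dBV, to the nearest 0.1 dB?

dBV = 20·log₁₀(V / 1.000 V).
20·log₁₀(4.35/1.000) = +12.8 dBV.

+12.8 dBV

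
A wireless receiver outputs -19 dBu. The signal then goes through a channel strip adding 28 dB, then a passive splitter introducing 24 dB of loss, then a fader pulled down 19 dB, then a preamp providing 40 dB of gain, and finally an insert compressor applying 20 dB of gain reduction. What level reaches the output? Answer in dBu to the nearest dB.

In dB, series stages simply add:
-19 + 28 − 24 − 19 + 40 − 20 = -14 dBu.

-14 dBu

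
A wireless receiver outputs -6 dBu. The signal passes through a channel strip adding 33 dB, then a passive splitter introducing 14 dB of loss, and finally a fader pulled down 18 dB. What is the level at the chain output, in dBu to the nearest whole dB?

Gain stages sum in dB:
-6 + 33 − 14 − 18 = -5 dBu.

-5 dBu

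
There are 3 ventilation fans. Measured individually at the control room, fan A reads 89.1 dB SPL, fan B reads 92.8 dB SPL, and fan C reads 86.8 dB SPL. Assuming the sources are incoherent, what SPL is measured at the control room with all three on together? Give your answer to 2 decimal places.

Add the sources as powers (linear), then convert back to dB:
L_total = 10·log₁₀(10^(89.1/10) + 10^(92.8/10) + 10^(86.8/10)) = 10·log₁₀(3197000000) = 95.05 dB SPL.

95.05 dB SPL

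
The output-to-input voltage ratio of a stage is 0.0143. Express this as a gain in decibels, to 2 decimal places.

For a voltage ratio, dB = 20·log₁₀(V₂/V₁).
20·log₁₀(0.0143) = -36.89 dB.

-36.89 dB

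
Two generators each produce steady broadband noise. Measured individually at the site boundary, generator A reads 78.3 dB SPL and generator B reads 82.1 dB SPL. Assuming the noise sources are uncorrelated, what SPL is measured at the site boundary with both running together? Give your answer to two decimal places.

Add the sources as powers (linear), then convert back to dB:
L_total = 10·log₁₀(10^(78.3/10) + 10^(82.1/10)) = 10·log₁₀(229800000) = 83.61 dB SPL.

83.61 dB SPL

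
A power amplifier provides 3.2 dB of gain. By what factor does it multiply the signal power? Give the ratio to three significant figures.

Power ratio = 10^(dB/10).
10^(3.2/10) = 10^(0.3200) = 2.09.

2.09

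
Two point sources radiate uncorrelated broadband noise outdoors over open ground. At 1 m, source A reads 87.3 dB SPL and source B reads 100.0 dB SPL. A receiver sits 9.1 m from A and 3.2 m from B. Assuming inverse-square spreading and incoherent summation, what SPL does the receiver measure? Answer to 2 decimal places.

89.93 dB SPL

At the listener: L_A = 87.3 − 20·log₁₀(9.1) = 68.119 dB; L_B = 100.0 − 20·log₁₀(3.2) = 89.897 dB.
Combined: 10·log₁₀(10^(68.119/10)+10^(89.897/10)) = 89.93 dB SPL.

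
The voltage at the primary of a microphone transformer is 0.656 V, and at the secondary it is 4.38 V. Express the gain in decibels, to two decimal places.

16.49 dB

For a voltage ratio, dB = 20·log₁₀(V₂/V₁).
20·log₁₀(4.38/0.656) = 20·log₁₀(6.677) = 16.49 dB.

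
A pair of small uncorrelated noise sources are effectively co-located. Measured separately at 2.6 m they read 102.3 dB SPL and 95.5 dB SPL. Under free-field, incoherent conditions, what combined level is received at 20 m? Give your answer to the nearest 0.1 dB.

85.4 dB SPL

Combined at 2.6 m: 10·log₁₀(10^(102.3/10)+10^(95.5/10)) = 103.12 dB SPL.
Then apply −20·log₁₀(20/2.6) = -17.72 dB → 85.4 dB SPL.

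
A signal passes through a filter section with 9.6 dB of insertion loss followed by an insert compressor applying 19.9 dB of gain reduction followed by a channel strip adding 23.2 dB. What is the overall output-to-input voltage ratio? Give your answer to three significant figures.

Net gain = (−9.6) + (−19.9) + 23.2 = -6.3 dB.
Voltage ratio = 10^(-6.3/20) = 0.484.

0.484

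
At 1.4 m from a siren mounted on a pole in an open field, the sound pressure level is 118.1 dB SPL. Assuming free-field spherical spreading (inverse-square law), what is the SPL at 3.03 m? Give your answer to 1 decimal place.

Inverse-square spreading gives ΔL = −20·log₁₀(d₂/d₁).
ΔL = −20·log₁₀(3.03/1.4) = -6.71 dB, so L₂ = 118.1 + (-6.71) = 111.4 dB SPL.

111.4 dB SPL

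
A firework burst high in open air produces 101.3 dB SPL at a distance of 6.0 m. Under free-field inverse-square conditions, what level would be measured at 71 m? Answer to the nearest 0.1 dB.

79.8 dB SPL

Free-field point source: level drops by 20·log₁₀ of the distance ratio.
ΔL = −20·log₁₀(71/6.0) = -21.46 dB, so L₂ = 101.3 + (-21.46) = 79.8 dB SPL.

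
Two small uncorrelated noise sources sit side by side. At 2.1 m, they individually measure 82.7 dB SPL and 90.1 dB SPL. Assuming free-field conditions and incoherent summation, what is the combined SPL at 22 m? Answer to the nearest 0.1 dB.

70.4 dB SPL

Combined at 2.1 m: 10·log₁₀(10^(82.7/10)+10^(90.1/10)) = 90.83 dB SPL.
Then apply −20·log₁₀(22/2.1) = -20.40 dB → 70.4 dB SPL.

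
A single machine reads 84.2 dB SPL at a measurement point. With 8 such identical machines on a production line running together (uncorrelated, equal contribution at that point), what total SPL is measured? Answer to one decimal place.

93.2 dB SPL

8 equal incoherent sources raise the level by 10·log₁₀(8) = 9.03 dB.
L_total = 84.2 + 9.03 = 93.2 dB SPL.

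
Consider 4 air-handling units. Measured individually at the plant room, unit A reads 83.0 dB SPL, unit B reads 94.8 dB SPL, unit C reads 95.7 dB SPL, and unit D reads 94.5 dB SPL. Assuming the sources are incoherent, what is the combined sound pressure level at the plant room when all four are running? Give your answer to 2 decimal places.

Add the sources as powers (linear), then convert back to dB:
L_total = 10·log₁₀(10^(83.0/10) + 10^(94.8/10) + 10^(95.7/10) + 10^(94.5/10)) = 10·log₁₀(9753000000) = 99.89 dB SPL.

99.89 dB SPL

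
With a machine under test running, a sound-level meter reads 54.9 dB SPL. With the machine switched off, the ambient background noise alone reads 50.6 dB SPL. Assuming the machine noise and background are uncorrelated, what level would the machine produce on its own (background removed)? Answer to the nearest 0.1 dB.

Subtract intensities: L_src = 10·log₁₀(10^(L_total/10) − 10^(L_bg/10)).
L_src = 10·log₁₀(10^(54.9/10) − 10^(50.6/10)) = 10·log₁₀(194200) = 52.9 dB SPL.

52.9 dB SPL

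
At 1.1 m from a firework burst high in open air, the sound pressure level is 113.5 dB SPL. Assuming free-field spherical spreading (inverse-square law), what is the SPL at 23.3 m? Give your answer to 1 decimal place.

Free-field point source: level drops by 20·log₁₀ of the distance ratio.
ΔL = −20·log₁₀(23.3/1.1) = -26.52 dB, so L₂ = 113.5 + (-26.52) = 87.0 dB SPL.

87.0 dB SPL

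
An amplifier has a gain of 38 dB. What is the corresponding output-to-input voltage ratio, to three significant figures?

79.4

Voltage ratio = 10^(dB/20).
10^(38/20) = 10^(1.900) = 79.4.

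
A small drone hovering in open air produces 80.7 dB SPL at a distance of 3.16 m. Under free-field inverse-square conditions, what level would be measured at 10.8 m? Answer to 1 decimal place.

Inverse-square spreading gives ΔL = −20·log₁₀(d₂/d₁).
ΔL = −20·log₁₀(10.8/3.16) = -10.67 dB, so L₂ = 80.7 + (-10.67) = 70.0 dB SPL.

70.0 dB SPL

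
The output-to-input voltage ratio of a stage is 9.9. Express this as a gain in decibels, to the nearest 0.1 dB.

19.9 dB

For a voltage ratio, dB = 20·log₁₀(V₂/V₁).
20·log₁₀(9.9) = 19.9 dB.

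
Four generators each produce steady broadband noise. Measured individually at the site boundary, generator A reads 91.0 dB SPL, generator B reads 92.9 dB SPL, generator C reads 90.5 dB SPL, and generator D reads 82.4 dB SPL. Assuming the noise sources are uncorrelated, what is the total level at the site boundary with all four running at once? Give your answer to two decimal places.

96.54 dB SPL

Add the sources as powers (linear), then convert back to dB:
L_total = 10·log₁₀(10^(91.0/10) + 10^(92.9/10) + 10^(90.5/10) + 10^(82.4/10)) = 10·log₁₀(4505000000) = 96.54 dB SPL.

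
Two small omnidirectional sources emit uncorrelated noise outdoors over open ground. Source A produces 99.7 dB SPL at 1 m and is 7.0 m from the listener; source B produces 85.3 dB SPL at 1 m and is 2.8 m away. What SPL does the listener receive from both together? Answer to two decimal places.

83.69 dB SPL

At the listener: L_A = 99.7 − 20·log₁₀(7.0) = 82.798 dB; L_B = 85.3 − 20·log₁₀(2.8) = 76.357 dB.
Combined: 10·log₁₀(10^(82.798/10)+10^(76.357/10)) = 83.69 dB SPL.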